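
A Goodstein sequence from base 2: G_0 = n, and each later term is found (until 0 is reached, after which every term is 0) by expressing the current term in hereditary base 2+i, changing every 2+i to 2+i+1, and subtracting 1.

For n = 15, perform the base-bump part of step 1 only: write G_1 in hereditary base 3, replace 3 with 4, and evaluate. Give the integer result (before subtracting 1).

base 2: 15 = 2^(2 + 1) + 2^2 + 2 + 1; at 3: 3^(3 + 1) + 3^3 + 3 + 1 = 112; next = 111
base 3: 111 = 3^(3 + 1) + 3^3 + 3; at 4: 4^(4 + 1) + 4^4 + 4 = 1284; next = 1283

1284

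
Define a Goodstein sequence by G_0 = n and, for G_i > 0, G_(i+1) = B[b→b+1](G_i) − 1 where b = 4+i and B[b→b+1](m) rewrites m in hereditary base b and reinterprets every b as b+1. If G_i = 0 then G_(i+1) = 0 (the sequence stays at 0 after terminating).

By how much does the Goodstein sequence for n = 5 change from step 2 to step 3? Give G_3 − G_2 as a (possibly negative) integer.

-1

G_0=5  [base 4] 4 + 1  →[4↦5]→  5 + 1 = 6  −1 ⇒ G_1=5
G_1=5  [base 5] 5  →[5↦6]→  6 = 6  −1 ⇒ G_2=5
G_2=5  [base 6] 5  →[6↦7]→  5 = 5  −1 ⇒ G_3=4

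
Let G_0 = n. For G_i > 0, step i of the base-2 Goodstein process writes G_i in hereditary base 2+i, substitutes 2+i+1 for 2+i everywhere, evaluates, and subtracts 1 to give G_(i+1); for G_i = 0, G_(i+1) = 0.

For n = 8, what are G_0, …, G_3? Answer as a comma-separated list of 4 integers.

step 0: 8 = 2^(2 + 1); sub 3 for 2: 3^(3 + 1); = 81; G_1 = 81−1 = 80
step 1: 80 = 2·3^3 + 2·3^2 + 2·3 + 2; sub 4 for 3: 2·4^4 + 2·4^2 + 2·4 + 2; = 554; G_2 = 554−1 = 553
step 2: 553 = 2·4^4 + 2·4^2 + 2·4 + 1; sub 5 for 4: 2·5^5 + 2·5^2 + 2·5 + 1; = 6311; G_3 = 6311−1 = 6310

8, 80, 553, 6310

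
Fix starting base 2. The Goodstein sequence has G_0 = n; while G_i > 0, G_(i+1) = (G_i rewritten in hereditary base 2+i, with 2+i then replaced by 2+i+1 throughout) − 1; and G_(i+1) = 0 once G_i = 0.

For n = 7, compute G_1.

30

(0) 7|_2 = 2^2 + 2 + 1 ↦ 3^3 + 3 + 1|_3 = 31 ⇒ 30
(1) 30|_3 = 3^3 + 3 ↦ 4^4 + 4|_4 = 260 ⇒ 259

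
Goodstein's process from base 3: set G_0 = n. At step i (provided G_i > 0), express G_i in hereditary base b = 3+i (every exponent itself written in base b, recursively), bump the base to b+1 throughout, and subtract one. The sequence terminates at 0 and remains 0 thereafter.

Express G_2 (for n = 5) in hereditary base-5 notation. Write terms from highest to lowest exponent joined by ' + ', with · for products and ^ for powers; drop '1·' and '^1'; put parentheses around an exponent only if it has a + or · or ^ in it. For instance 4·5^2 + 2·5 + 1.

G_0 = 5. HB_3(5) = 3 + 2. Bump = 6. G_1 = 5.
G_1 = 5. HB_4(5) = 4 + 1. Bump = 6. G_2 = 5.
G_2 = 5. HB_5(5) = 5. Bump = 6. G_3 = 5.

5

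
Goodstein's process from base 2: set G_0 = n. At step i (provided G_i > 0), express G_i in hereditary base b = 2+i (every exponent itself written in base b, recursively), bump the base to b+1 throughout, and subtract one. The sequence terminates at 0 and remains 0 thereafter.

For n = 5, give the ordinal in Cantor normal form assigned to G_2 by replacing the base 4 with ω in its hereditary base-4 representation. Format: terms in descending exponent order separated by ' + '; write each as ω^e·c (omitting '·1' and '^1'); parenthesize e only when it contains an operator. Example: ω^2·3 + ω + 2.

base 2: 5 = 2^2 + 1; at 3: 3^3 + 1 = 28; next = 27
base 3: 27 = 3^3; at 4: 4^4 = 256; next = 255
base 4: 255 = 3·4^3 + 3·4^2 + 3·4 + 3; at 5: 3·5^3 + 3·5^2 + 3·5 + 3 = 468; next = 467

ω^3·3 + ω^2·3 + ω·3 + 3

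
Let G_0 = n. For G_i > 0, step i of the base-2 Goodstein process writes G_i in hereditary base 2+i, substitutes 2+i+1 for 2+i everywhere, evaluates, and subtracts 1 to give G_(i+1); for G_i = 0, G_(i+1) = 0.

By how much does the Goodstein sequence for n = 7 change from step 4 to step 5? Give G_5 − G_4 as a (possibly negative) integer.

i=0: 7 = 2^2 + 2 + 1 (b=2); 2→3: 3^3 + 3 + 1 = 31; 31−1 = 30
i=1: 30 = 3^3 + 3 (b=3); 3→4: 4^4 + 4 = 260; 260−1 = 259
i=2: 259 = 4^4 + 3 (b=4); 4→5: 5^5 + 3 = 3128; 3128−1 = 3127
i=3: 3127 = 5^5 + 2 (b=5); 5→6: 6^6 + 2 = 46658; 46658−1 = 46657
i=4: 46657 = 6^6 + 1 (b=6); 6→7: 7^7 + 1 = 823544; 823544−1 = 823543

776886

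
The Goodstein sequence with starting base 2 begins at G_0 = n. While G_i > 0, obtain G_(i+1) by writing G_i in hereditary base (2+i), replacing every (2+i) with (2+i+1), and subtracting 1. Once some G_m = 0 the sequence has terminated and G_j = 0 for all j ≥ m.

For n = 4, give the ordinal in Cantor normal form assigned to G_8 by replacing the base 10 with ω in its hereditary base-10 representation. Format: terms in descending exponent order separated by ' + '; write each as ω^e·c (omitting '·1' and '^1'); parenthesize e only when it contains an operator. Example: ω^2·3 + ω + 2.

ω^2·2 + ω + 1

(0) 4|_2 = 2^2 ↦ 3^3|_3 = 27 ⇒ 26
(1) 26|_3 = 2·3^2 + 2·3 + 2 ↦ 2·4^2 + 2·4 + 2|_4 = 42 ⇒ 41
(2) 41|_4 = 2·4^2 + 2·4 + 1 ↦ 2·5^2 + 2·5 + 1|_5 = 61 ⇒ 60
(3) 60|_5 = 2·5^2 + 2·5 ↦ 2·6^2 + 2·6|_6 = 84 ⇒ 83
(4) 83|_6 = 2·6^2 + 6 + 5 ↦ 2·7^2 + 7 + 5|_7 = 110 ⇒ 109
(5) 109|_7 = 2·7^2 + 7 + 4 ↦ 2·8^2 + 8 + 4|_8 = 140 ⇒ 139
(6) 139|_8 = 2·8^2 + 8 + 3 ↦ 2·9^2 + 9 + 3|_9 = 174 ⇒ 173
(7) 173|_9 = 2·9^2 + 9 + 2 ↦ 2·10^2 + 10 + 2|_10 = 212 ⇒ 211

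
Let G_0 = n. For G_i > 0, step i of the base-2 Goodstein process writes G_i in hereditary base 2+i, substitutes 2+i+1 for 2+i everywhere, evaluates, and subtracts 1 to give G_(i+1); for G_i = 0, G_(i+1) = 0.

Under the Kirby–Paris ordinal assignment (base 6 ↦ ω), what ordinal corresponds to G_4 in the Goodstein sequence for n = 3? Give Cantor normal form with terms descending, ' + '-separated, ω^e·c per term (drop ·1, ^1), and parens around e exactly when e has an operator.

i=0: 3 = 2 + 1 (b=2); 2→3: 3 + 1 = 4; 4−1 = 3
i=1: 3 = 3 (b=3); 3→4: 4 = 4; 4−1 = 3
i=2: 3 = 3 (b=4); 4→5: 3 = 3; 3−1 = 2
i=3: 2 = 2 (b=5); 5→6: 2 = 2; 2−1 = 1
i=4: 1 = 1 (b=6); 6→7: 1 = 1; 1−1 = 0

1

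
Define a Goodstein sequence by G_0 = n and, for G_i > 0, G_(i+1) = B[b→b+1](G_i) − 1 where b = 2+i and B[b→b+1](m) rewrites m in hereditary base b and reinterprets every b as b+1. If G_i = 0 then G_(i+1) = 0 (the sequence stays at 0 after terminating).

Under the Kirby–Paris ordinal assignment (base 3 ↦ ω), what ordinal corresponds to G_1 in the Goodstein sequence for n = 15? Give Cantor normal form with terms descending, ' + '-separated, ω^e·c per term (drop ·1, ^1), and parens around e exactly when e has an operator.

ω^(ω + 1) + ω^ω + ω

i=0: 15 = 2^(2 + 1) + 2^2 + 2 + 1 (b=2); 2→3: 3^(3 + 1) + 3^3 + 3 + 1 = 112; 112−1 = 111
i=1: 111 = 3^(3 + 1) + 3^3 + 3 (b=3); 3→4: 4^(4 + 1) + 4^4 + 4 = 1284; 1284−1 = 1283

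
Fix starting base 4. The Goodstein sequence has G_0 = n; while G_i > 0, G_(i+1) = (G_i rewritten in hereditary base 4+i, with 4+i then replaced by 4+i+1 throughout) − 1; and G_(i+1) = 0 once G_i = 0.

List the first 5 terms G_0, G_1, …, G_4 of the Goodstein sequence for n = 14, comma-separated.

step 0: 14 = 3·4 + 2; sub 5 for 4: 3·5 + 2; = 17; G_1 = 17−1 = 16
step 1: 16 = 3·5 + 1; sub 6 for 5: 3·6 + 1; = 19; G_2 = 19−1 = 18
step 2: 18 = 3·6; sub 7 for 6: 3·7; = 21; G_3 = 21−1 = 20
step 3: 20 = 2·7 + 6; sub 8 for 7: 2·8 + 6; = 22; G_4 = 22−1 = 21

14, 16, 18, 20, 21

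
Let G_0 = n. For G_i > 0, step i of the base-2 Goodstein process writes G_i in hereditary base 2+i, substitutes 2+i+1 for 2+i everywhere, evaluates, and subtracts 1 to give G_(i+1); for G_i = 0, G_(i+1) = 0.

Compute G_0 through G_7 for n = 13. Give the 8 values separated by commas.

13, 108, 1279, 16092, 280711, 5765998, 134219479, 3486786855

step 0: 13 = 2^(2 + 1) + 2^2 + 1; sub 3 for 2: 3^(3 + 1) + 3^3 + 1; = 109; G_1 = 109−1 = 108
step 1: 108 = 3^(3 + 1) + 3^3; sub 4 for 3: 4^(4 + 1) + 4^4; = 1280; G_2 = 1280−1 = 1279
step 2: 1279 = 4^(4 + 1) + 3·4^3 + 3·4^2 + 3·4 + 3; sub 5 for 4: 5^(5 + 1) + 3·5^3 + 3·5^2 + 3·5 + 3; = 16093; G_3 = 16093−1 = 16092
step 3: 16092 = 5^(5 + 1) + 3·5^3 + 3·5^2 + 3·5 + 2; sub 6 for 5: 6^(6 + 1) + 3·6^3 + 3·6^2 + 3·6 + 2; = 280712; G_4 = 280712−1 = 280711
step 4: 280711 = 6^(6 + 1) + 3·6^3 + 3·6^2 + 3·6 + 1; sub 7 for 6: 7^(7 + 1) + 3·7^3 + 3·7^2 + 3·7 + 1; = 5765999; G_5 = 5765999−1 = 5765998
step 5: 5765998 = 7^(7 + 1) + 3·7^3 + 3·7^2 + 3·7; sub 8 for 7: 8^(8 + 1) + 3·8^3 + 3·8^2 + 3·8; = 134219480; G_6 = 134219480−1 = 134219479
step 6: 134219479 = 8^(8 + 1) + 3·8^3 + 3·8^2 + 2·8 + 7; sub 9 for 8: 9^(9 + 1) + 3·9^3 + 3·9^2 + 2·9 + 7; = 3486786856; G_7 = 3486786856−1 = 3486786855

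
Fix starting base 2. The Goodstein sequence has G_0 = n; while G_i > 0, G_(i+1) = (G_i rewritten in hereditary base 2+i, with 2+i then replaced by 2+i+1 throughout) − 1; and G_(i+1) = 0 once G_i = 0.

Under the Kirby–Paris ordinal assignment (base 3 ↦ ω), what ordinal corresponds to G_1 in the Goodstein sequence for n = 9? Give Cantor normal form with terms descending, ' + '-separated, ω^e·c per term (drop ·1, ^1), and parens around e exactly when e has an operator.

9 —HB2→ 2^(2 + 1) + 1 —bump→ 3^(3 + 1) + 1 = 82 —(−1)→ 81
81 —HB3→ 3^(3 + 1) —bump→ 4^(4 + 1) = 1024 —(−1)→ 1023

ω^(ω + 1)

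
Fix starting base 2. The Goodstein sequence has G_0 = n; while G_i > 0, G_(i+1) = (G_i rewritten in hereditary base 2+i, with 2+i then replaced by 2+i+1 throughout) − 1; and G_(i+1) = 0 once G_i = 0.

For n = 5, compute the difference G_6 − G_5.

554

[0] 5 ≡ 2^2 + 1 (base 2). Lift 3: 28. −1: 27.
[1] 27 ≡ 3^3 (base 3). Lift 4: 256. −1: 255.
[2] 255 ≡ 3·4^3 + 3·4^2 + 3·4 + 3 (base 4). Lift 5: 468. −1: 467.
[3] 467 ≡ 3·5^3 + 3·5^2 + 3·5 + 2 (base 5). Lift 6: 776. −1: 775.
[4] 775 ≡ 3·6^3 + 3·6^2 + 3·6 + 1 (base 6). Lift 7: 1198. −1: 1197.
[5] 1197 ≡ 3·7^3 + 3·7^2 + 3·7 (base 7). Lift 8: 1752. −1: 1751.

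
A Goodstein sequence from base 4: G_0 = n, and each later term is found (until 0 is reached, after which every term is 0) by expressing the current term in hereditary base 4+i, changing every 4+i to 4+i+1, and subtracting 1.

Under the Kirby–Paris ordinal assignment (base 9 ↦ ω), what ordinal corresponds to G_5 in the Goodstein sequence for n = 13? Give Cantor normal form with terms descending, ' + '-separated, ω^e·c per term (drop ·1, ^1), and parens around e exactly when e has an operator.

base 4: 13 = 3·4 + 1; at 5: 3·5 + 1 = 16; next = 15
base 5: 15 = 3·5; at 6: 3·6 = 18; next = 17
base 6: 17 = 2·6 + 5; at 7: 2·7 + 5 = 19; next = 18
base 7: 18 = 2·7 + 4; at 8: 2·8 + 4 = 20; next = 19
base 8: 19 = 2·8 + 3; at 9: 2·9 + 3 = 21; next = 20
base 9: 20 = 2·9 + 2; at 10: 2·10 + 2 = 22; next = 21

ω·2 + 2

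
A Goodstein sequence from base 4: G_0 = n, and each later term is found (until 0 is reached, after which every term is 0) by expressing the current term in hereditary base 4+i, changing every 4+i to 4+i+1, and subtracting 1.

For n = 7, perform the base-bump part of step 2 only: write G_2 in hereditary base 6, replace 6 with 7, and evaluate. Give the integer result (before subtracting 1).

8

[0] 7 ≡ 4 + 3 (base 4). Lift 5: 8. −1: 7.
[1] 7 ≡ 5 + 2 (base 5). Lift 6: 8. −1: 7.
[2] 7 ≡ 6 + 1 (base 6). Lift 7: 8. −1: 7.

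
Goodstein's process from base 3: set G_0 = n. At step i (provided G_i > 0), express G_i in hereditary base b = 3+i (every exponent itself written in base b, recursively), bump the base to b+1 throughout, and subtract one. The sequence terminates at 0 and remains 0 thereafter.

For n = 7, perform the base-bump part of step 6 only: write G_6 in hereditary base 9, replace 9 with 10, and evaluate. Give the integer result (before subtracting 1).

10

7 —HB3→ 2·3 + 1 —bump→ 2·4 + 1 = 9 —(−1)→ 8
8 —HB4→ 2·4 —bump→ 2·5 = 10 —(−1)→ 9
9 —HB5→ 5 + 4 —bump→ 6 + 4 = 10 —(−1)→ 9
9 —HB6→ 6 + 3 —bump→ 7 + 3 = 10 —(−1)→ 9
9 —HB7→ 7 + 2 —bump→ 8 + 2 = 10 —(−1)→ 9
9 —HB8→ 8 + 1 —bump→ 9 + 1 = 10 —(−1)→ 9
9 —HB9→ 9 —bump→ 10 = 10 —(−1)→ 9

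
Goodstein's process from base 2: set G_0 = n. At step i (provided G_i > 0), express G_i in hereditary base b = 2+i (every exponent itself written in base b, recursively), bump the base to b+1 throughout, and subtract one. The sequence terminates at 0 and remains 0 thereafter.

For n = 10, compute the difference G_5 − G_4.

G_0 = 10. HB_2(10) = 2^(2 + 1) + 2. Bump = 84. G_1 = 83.
G_1 = 83. HB_3(83) = 3^(3 + 1) + 2. Bump = 1026. G_2 = 1025.
G_2 = 1025. HB_4(1025) = 4^(4 + 1) + 1. Bump = 15626. G_3 = 15625.
G_3 = 15625. HB_5(15625) = 5^(5 + 1). Bump = 279936. G_4 = 279935.
G_4 = 279935. HB_6(279935) = 5·6^6 + 5·6^5 + 5·6^4 + 5·6^3 + 5·6^2 + 5·6 + 5. Bump = 4215755. G_5 = 4215754.

3935819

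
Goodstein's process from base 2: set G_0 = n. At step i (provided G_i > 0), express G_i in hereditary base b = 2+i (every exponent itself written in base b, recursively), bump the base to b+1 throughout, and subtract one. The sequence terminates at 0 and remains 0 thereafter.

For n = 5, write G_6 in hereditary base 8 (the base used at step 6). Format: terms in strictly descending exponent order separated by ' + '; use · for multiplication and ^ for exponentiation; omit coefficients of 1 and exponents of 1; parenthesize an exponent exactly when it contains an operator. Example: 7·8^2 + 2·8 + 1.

G_0=5  [base 2] 2^2 + 1  →[2↦3]→  3^3 + 1 = 28  −1 ⇒ G_1=27
G_1=27  [base 3] 3^3  →[3↦4]→  4^4 = 256  −1 ⇒ G_2=255
G_2=255  [base 4] 3·4^3 + 3·4^2 + 3·4 + 3  →[4↦5]→  3·5^3 + 3·5^2 + 3·5 + 3 = 468  −1 ⇒ G_3=467
G_3=467  [base 5] 3·5^3 + 3·5^2 + 3·5 + 2  →[5↦6]→  3·6^3 + 3·6^2 + 3·6 + 2 = 776  −1 ⇒ G_4=775
G_4=775  [base 6] 3·6^3 + 3·6^2 + 3·6 + 1  →[6↦7]→  3·7^3 + 3·7^2 + 3·7 + 1 = 1198  −1 ⇒ G_5=1197
G_5=1197  [base 7] 3·7^3 + 3·7^2 + 3·7  →[7↦8]→  3·8^3 + 3·8^2 + 3·8 = 1752  −1 ⇒ G_6=1751
G_6=1751  [base 8] 3·8^3 + 3·8^2 + 2·8 + 7  →[8↦9]→  3·9^3 + 3·9^2 + 2·9 + 7 = 2455  −1 ⇒ G_7=2454

3·8^3 + 3·8^2 + 2·8 + 7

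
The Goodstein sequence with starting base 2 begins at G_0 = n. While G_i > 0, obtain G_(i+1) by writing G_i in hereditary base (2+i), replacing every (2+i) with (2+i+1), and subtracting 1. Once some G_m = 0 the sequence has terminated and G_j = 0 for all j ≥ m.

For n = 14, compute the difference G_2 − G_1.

1171

[0] 14 ≡ 2^(2 + 1) + 2^2 + 2 (base 2). Lift 3: 111. −1: 110.
[1] 110 ≡ 3^(3 + 1) + 3^3 + 2 (base 3). Lift 4: 1282. −1: 1281.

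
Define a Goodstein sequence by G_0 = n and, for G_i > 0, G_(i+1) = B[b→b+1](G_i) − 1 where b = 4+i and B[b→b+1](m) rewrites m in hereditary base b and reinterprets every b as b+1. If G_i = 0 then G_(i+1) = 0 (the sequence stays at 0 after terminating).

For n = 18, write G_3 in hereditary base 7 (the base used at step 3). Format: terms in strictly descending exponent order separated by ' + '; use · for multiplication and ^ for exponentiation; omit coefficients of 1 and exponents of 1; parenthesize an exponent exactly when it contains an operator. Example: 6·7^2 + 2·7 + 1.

6·7 + 6

G_0=18  [base 4] 4^2 + 2  →[4↦5]→  5^2 + 2 = 27  −1 ⇒ G_1=26
G_1=26  [base 5] 5^2 + 1  →[5↦6]→  6^2 + 1 = 37  −1 ⇒ G_2=36
G_2=36  [base 6] 6^2  →[6↦7]→  7^2 = 49  −1 ⇒ G_3=48
G_3=48  [base 7] 6·7 + 6  →[7↦8]→  6·8 + 6 = 54  −1 ⇒ G_4=53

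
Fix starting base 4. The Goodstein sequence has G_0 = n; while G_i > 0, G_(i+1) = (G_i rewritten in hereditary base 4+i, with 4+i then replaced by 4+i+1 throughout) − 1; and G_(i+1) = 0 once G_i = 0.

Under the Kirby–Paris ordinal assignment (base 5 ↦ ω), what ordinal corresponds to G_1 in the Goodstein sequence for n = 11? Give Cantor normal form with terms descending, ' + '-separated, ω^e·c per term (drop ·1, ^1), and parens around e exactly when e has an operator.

G_0=11  [base 4] 2·4 + 3  →[4↦5]→  2·5 + 3 = 13  −1 ⇒ G_1=12
G_1=12  [base 5] 2·5 + 2  →[5↦6]→  2·6 + 2 = 14  −1 ⇒ G_2=13

ω·2 + 2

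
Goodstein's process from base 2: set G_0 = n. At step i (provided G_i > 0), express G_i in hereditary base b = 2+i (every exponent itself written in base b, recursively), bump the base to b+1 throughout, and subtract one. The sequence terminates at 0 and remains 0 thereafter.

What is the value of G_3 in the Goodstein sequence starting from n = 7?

G_0=7  [base 2] 2^2 + 2 + 1  →[2↦3]→  3^3 + 3 + 1 = 31  −1 ⇒ G_1=30
G_1=30  [base 3] 3^3 + 3  →[3↦4]→  4^4 + 4 = 260  −1 ⇒ G_2=259
G_2=259  [base 4] 4^4 + 3  →[4↦5]→  5^5 + 3 = 3128  −1 ⇒ G_3=3127

3127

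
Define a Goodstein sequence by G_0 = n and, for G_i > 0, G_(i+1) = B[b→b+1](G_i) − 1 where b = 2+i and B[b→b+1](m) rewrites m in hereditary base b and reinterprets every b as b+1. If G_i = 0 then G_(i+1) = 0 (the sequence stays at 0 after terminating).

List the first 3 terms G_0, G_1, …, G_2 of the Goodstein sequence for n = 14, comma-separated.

(0) 14|_2 = 2^(2 + 1) + 2^2 + 2 ↦ 3^(3 + 1) + 3^3 + 3|_3 = 111 ⇒ 110
(1) 110|_3 = 3^(3 + 1) + 3^3 + 2 ↦ 4^(4 + 1) + 4^4 + 2|_4 = 1282 ⇒ 1281

14, 110, 1281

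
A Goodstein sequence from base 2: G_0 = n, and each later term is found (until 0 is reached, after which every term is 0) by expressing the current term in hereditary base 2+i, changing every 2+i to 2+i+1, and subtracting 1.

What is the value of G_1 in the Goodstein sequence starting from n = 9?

81

9 —HB2→ 2^(2 + 1) + 1 —bump→ 3^(3 + 1) + 1 = 82 —(−1)→ 81
81 —HB3→ 3^(3 + 1) —bump→ 4^(4 + 1) = 1024 —(−1)→ 1023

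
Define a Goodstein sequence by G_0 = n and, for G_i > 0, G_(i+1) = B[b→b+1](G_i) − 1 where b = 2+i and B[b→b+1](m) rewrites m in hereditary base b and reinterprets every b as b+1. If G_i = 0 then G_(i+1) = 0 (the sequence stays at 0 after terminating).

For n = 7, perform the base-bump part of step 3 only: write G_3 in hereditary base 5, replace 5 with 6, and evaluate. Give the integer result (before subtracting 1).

G_0 = 7. HB_2(7) = 2^2 + 2 + 1. Bump = 31. G_1 = 30.
G_1 = 30. HB_3(30) = 3^3 + 3. Bump = 260. G_2 = 259.
G_2 = 259. HB_4(259) = 4^4 + 3. Bump = 3128. G_3 = 3127.
G_3 = 3127. HB_5(3127) = 5^5 + 2. Bump = 46658. G_4 = 46657.

46658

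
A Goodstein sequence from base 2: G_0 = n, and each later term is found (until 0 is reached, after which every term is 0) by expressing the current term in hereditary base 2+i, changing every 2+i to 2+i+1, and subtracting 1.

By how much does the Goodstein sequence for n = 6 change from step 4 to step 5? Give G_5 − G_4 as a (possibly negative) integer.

step 0: 6 = 2^2 + 2; sub 3 for 2: 3^3 + 3; = 30; G_1 = 30−1 = 29
step 1: 29 = 3^3 + 2; sub 4 for 3: 4^4 + 2; = 258; G_2 = 258−1 = 257
step 2: 257 = 4^4 + 1; sub 5 for 4: 5^5 + 1; = 3126; G_3 = 3126−1 = 3125
step 3: 3125 = 5^5; sub 6 for 5: 6^6; = 46656; G_4 = 46656−1 = 46655
step 4: 46655 = 5·6^5 + 5·6^4 + 5·6^3 + 5·6^2 + 5·6 + 5; sub 7 for 6: 5·7^5 + 5·7^4 + 5·7^3 + 5·7^2 + 5·7 + 5; = 98040; G_5 = 98040−1 = 98039

51384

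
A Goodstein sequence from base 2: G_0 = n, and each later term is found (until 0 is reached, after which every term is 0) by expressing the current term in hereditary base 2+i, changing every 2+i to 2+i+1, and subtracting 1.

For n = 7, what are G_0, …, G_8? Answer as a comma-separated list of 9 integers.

(0) 7|_2 = 2^2 + 2 + 1 ↦ 3^3 + 3 + 1|_3 = 31 ⇒ 30
(1) 30|_3 = 3^3 + 3 ↦ 4^4 + 4|_4 = 260 ⇒ 259
(2) 259|_4 = 4^4 + 3 ↦ 5^5 + 3|_5 = 3128 ⇒ 3127
(3) 3127|_5 = 5^5 + 2 ↦ 6^6 + 2|_6 = 46658 ⇒ 46657
(4) 46657|_6 = 6^6 + 1 ↦ 7^7 + 1|_7 = 823544 ⇒ 823543
(5) 823543|_7 = 7^7 ↦ 8^8|_8 = 16777216 ⇒ 16777215
(6) 16777215|_8 = 7·8^7 + 7·8^6 + 7·8^5 + 7·8^4 + 7·8^3 + 7·8^2 + 7·8 + 7 ↦ 7·9^7 + 7·9^6 + 7·9^5 + 7·9^4 + 7·9^3 + 7·9^2 + 7·9 + 7|_9 = 37665880 ⇒ 37665879
(7) 37665879|_9 = 7·9^7 + 7·9^6 + 7·9^5 + 7·9^4 + 7·9^3 + 7·9^2 + 7·9 + 6 ↦ 7·10^7 + 7·10^6 + 7·10^5 + 7·10^4 + 7·10^3 + 7·10^2 + 7·10 + 6|_10 = 77777776 ⇒ 77777775

7, 30, 259, 3127, 46657, 823543, 16777215, 37665879, 77777775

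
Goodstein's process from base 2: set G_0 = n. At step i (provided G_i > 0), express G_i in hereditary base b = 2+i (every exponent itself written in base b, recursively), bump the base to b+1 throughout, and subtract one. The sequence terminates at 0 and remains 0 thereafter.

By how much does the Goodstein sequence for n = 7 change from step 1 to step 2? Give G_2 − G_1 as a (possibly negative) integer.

229

(0) 7|_2 = 2^2 + 2 + 1 ↦ 3^3 + 3 + 1|_3 = 31 ⇒ 30
(1) 30|_3 = 3^3 + 3 ↦ 4^4 + 4|_4 = 260 ⇒ 259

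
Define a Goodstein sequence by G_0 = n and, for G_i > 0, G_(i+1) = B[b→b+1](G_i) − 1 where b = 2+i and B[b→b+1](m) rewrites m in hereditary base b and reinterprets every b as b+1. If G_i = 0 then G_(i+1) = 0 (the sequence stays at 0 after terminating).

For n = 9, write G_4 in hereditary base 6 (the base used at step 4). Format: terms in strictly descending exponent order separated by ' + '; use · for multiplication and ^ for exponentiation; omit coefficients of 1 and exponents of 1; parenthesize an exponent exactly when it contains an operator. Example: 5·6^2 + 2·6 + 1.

[0] 9 ≡ 2^(2 + 1) + 1 (base 2). Lift 3: 82. −1: 81.
[1] 81 ≡ 3^(3 + 1) (base 3). Lift 4: 1024. −1: 1023.
[2] 1023 ≡ 3·4^4 + 3·4^3 + 3·4^2 + 3·4 + 3 (base 4). Lift 5: 9843. −1: 9842.
[3] 9842 ≡ 3·5^5 + 3·5^3 + 3·5^2 + 3·5 + 2 (base 5). Lift 6: 140744. −1: 140743.
[4] 140743 ≡ 3·6^6 + 3·6^3 + 3·6^2 + 3·6 + 1 (base 6). Lift 7: 2471827. −1: 2471826.

3·6^6 + 3·6^3 + 3·6^2 + 3·6 + 1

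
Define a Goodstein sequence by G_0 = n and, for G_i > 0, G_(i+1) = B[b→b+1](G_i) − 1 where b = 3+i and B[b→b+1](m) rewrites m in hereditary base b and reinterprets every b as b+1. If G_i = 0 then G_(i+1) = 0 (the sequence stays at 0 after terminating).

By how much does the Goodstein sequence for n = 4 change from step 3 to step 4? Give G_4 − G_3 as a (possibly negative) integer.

base 3: 4 = 3 + 1; at 4: 4 + 1 = 5; next = 4
base 4: 4 = 4; at 5: 5 = 5; next = 4
base 5: 4 = 4; at 6: 4 = 4; next = 3
base 6: 3 = 3; at 7: 3 = 3; next = 2

-1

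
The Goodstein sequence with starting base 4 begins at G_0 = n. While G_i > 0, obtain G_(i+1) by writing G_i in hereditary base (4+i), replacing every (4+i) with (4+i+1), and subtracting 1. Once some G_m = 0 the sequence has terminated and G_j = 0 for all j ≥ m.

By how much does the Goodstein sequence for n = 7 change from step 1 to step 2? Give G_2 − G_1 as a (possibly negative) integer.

0

7 —HB4→ 4 + 3 —bump→ 5 + 3 = 8 —(−1)→ 7
7 —HB5→ 5 + 2 —bump→ 6 + 2 = 8 —(−1)→ 7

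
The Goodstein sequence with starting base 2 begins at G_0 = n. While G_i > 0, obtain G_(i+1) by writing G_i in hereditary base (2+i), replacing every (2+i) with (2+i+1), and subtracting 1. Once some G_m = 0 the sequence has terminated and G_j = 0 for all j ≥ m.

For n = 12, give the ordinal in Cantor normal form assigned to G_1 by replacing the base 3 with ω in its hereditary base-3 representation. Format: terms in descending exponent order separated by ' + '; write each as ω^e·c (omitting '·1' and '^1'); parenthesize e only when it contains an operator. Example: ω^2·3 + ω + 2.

12 —HB2→ 2^(2 + 1) + 2^2 —bump→ 3^(3 + 1) + 3^3 = 108 —(−1)→ 107
107 —HB3→ 3^(3 + 1) + 2·3^2 + 2·3 + 2 —bump→ 4^(4 + 1) + 2·4^2 + 2·4 + 2 = 1066 —(−1)→ 1065

ω^(ω + 1) + ω^2·2 + ω·2 + 2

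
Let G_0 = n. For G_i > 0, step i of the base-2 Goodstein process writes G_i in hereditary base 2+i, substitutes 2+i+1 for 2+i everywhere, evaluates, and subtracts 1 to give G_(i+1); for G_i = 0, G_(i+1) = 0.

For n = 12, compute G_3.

15685

[0] 12 ≡ 2^(2 + 1) + 2^2 (base 2). Lift 3: 108. −1: 107.
[1] 107 ≡ 3^(3 + 1) + 2·3^2 + 2·3 + 2 (base 3). Lift 4: 1066. −1: 1065.
[2] 1065 ≡ 4^(4 + 1) + 2·4^2 + 2·4 + 1 (base 4). Lift 5: 15686. −1: 15685.
[3] 15685 ≡ 5^(5 + 1) + 2·5^2 + 2·5 (base 5). Lift 6: 280020. −1: 280019.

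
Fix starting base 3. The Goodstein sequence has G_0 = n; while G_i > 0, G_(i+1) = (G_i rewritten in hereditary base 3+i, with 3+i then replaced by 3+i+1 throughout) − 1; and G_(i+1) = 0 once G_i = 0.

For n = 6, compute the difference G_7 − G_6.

step 0: 6 = 2·3; sub 4 for 3: 2·4; = 8; G_1 = 8−1 = 7
step 1: 7 = 4 + 3; sub 5 for 4: 5 + 3; = 8; G_2 = 8−1 = 7
step 2: 7 = 5 + 2; sub 6 for 5: 6 + 2; = 8; G_3 = 8−1 = 7
step 3: 7 = 6 + 1; sub 7 for 6: 7 + 1; = 8; G_4 = 8−1 = 7
step 4: 7 = 7; sub 8 for 7: 8; = 8; G_5 = 8−1 = 7
step 5: 7 = 7; sub 9 for 8: 7; = 7; G_6 = 7−1 = 6
step 6: 6 = 6; sub 10 for 9: 6; = 6; G_7 = 6−1 = 5

-1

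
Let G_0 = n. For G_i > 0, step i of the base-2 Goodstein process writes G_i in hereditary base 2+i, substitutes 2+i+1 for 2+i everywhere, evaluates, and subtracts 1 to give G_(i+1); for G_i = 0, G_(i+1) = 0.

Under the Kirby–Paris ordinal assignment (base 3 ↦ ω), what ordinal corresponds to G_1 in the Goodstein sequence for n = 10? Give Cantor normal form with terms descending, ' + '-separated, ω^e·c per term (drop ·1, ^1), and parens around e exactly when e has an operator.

(0) 10|_2 = 2^(2 + 1) + 2 ↦ 3^(3 + 1) + 3|_3 = 84 ⇒ 83
(1) 83|_3 = 3^(3 + 1) + 2 ↦ 4^(4 + 1) + 2|_4 = 1026 ⇒ 1025

ω^(ω + 1) + 2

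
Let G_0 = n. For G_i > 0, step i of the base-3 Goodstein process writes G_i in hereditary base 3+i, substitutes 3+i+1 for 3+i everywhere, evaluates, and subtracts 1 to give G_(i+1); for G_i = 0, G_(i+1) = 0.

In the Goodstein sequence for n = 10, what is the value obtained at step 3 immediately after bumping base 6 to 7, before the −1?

(0) 10|_3 = 3^2 + 1 ↦ 4^2 + 1|_4 = 17 ⇒ 16
(1) 16|_4 = 4^2 ↦ 5^2|_5 = 25 ⇒ 24
(2) 24|_5 = 4·5 + 4 ↦ 4·6 + 4|_6 = 28 ⇒ 27
(3) 27|_6 = 4·6 + 3 ↦ 4·7 + 3|_7 = 31 ⇒ 30

31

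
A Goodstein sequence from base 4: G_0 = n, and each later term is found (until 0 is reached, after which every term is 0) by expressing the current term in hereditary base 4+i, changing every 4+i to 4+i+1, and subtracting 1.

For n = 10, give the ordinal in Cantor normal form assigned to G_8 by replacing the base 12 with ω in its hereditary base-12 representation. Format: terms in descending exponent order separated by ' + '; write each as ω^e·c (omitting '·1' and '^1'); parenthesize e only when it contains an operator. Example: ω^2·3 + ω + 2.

10 —HB4→ 2·4 + 2 —bump→ 2·5 + 2 = 12 —(−1)→ 11
11 —HB5→ 2·5 + 1 —bump→ 2·6 + 1 = 13 —(−1)→ 12
12 —HB6→ 2·6 —bump→ 2·7 = 14 —(−1)→ 13
13 —HB7→ 7 + 6 —bump→ 8 + 6 = 14 —(−1)→ 13
13 —HB8→ 8 + 5 —bump→ 9 + 5 = 14 —(−1)→ 13
13 —HB9→ 9 + 4 —bump→ 10 + 4 = 14 —(−1)→ 13
13 —HB10→ 10 + 3 —bump→ 11 + 3 = 14 —(−1)→ 13
13 —HB11→ 11 + 2 —bump→ 12 + 2 = 14 —(−1)→ 13

ω + 1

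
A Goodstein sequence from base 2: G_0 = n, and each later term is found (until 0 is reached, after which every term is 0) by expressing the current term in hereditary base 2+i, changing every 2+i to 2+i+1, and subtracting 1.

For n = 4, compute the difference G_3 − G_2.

19

(0) 4|_2 = 2^2 ↦ 3^3|_3 = 27 ⇒ 26
(1) 26|_3 = 2·3^2 + 2·3 + 2 ↦ 2·4^2 + 2·4 + 2|_4 = 42 ⇒ 41
(2) 41|_4 = 2·4^2 + 2·4 + 1 ↦ 2·5^2 + 2·5 + 1|_5 = 61 ⇒ 60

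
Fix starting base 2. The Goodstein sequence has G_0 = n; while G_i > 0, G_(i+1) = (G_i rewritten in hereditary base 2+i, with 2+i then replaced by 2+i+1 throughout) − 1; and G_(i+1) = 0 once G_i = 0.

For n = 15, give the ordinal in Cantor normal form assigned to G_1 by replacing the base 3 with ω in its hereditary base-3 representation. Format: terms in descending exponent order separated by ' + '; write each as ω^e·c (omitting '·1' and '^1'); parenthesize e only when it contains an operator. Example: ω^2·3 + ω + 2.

ω^(ω + 1) + ω^ω + ω

i=0: 15 = 2^(2 + 1) + 2^2 + 2 + 1 (b=2); 2→3: 3^(3 + 1) + 3^3 + 3 + 1 = 112; 112−1 = 111
i=1: 111 = 3^(3 + 1) + 3^3 + 3 (b=3); 3→4: 4^(4 + 1) + 4^4 + 4 = 1284; 1284−1 = 1283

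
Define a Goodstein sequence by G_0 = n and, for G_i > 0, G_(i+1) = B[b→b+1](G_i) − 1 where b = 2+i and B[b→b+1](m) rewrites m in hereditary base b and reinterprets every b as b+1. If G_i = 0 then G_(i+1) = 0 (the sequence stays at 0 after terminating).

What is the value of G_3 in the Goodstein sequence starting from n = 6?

G_0=6  [base 2] 2^2 + 2  →[2↦3]→  3^3 + 3 = 30  −1 ⇒ G_1=29
G_1=29  [base 3] 3^3 + 2  →[3↦4]→  4^4 + 2 = 258  −1 ⇒ G_2=257
G_2=257  [base 4] 4^4 + 1  →[4↦5]→  5^5 + 1 = 3126  −1 ⇒ G_3=3125
G_3=3125  [base 5] 5^5  →[5↦6]→  6^6 = 46656  −1 ⇒ G_4=46655

3125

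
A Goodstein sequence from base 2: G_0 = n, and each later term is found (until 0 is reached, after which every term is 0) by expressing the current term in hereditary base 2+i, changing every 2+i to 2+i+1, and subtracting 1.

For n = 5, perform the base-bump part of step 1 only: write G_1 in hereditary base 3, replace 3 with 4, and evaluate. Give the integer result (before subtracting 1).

[0] 5 ≡ 2^2 + 1 (base 2). Lift 3: 28. −1: 27.
[1] 27 ≡ 3^3 (base 3). Lift 4: 256. −1: 255.

256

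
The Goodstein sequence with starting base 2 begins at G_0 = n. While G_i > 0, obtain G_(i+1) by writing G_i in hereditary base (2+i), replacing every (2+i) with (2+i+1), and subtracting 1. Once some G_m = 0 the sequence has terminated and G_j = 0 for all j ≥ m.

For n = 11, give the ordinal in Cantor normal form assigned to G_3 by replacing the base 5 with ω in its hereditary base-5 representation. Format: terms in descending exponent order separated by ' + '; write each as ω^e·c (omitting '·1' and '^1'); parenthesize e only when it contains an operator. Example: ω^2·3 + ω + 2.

ω^(ω + 1) + 2

G_0 = 11. HB_2(11) = 2^(2 + 1) + 2 + 1. Bump = 85. G_1 = 84.
G_1 = 84. HB_3(84) = 3^(3 + 1) + 3. Bump = 1028. G_2 = 1027.
G_2 = 1027. HB_4(1027) = 4^(4 + 1) + 3. Bump = 15628. G_3 = 15627.
G_3 = 15627. HB_5(15627) = 5^(5 + 1) + 2. Bump = 279938. G_4 = 279937.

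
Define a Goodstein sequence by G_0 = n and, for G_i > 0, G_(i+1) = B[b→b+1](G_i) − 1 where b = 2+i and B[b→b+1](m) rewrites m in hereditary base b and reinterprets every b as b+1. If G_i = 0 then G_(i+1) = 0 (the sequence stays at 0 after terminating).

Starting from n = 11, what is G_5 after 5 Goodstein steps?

5764801

G_0 = 11. HB_2(11) = 2^(2 + 1) + 2 + 1. Bump = 85. G_1 = 84.
G_1 = 84. HB_3(84) = 3^(3 + 1) + 3. Bump = 1028. G_2 = 1027.
G_2 = 1027. HB_4(1027) = 4^(4 + 1) + 3. Bump = 15628. G_3 = 15627.
G_3 = 15627. HB_5(15627) = 5^(5 + 1) + 2. Bump = 279938. G_4 = 279937.
G_4 = 279937. HB_6(279937) = 6^(6 + 1) + 1. Bump = 5764802. G_5 = 5764801.
G_5 = 5764801. HB_7(5764801) = 7^(7 + 1). Bump = 134217728. G_6 = 134217727.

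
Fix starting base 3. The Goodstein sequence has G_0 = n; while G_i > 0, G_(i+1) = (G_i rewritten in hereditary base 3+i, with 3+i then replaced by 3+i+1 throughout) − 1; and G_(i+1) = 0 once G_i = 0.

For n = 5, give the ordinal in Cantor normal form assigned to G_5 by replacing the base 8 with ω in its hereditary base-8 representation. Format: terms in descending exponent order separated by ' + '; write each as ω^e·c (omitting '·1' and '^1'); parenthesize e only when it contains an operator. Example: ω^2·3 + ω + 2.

5 —HB3→ 3 + 2 —bump→ 4 + 2 = 6 —(−1)→ 5
5 —HB4→ 4 + 1 —bump→ 5 + 1 = 6 —(−1)→ 5
5 —HB5→ 5 —bump→ 6 = 6 —(−1)→ 5
5 —HB6→ 5 —bump→ 5 = 5 —(−1)→ 4
4 —HB7→ 4 —bump→ 4 = 4 —(−1)→ 3

3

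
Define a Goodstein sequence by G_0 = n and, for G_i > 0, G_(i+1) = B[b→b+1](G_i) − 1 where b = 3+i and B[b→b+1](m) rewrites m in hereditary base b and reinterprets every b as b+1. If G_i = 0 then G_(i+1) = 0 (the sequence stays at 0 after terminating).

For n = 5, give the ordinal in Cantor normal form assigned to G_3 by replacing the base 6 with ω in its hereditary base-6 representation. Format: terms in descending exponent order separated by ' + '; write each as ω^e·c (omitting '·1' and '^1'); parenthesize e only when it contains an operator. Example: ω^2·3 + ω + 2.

5 —HB3→ 3 + 2 —bump→ 4 + 2 = 6 —(−1)→ 5
5 —HB4→ 4 + 1 —bump→ 5 + 1 = 6 —(−1)→ 5
5 —HB5→ 5 —bump→ 6 = 6 —(−1)→ 5
5 —HB6→ 5 —bump→ 5 = 5 —(−1)→ 4

5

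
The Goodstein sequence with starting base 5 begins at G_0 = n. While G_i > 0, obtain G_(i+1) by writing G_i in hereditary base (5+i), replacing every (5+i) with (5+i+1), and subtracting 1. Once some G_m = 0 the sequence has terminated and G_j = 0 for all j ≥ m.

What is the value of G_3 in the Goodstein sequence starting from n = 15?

15 —HB5→ 3·5 —bump→ 3·6 = 18 —(−1)→ 17
17 —HB6→ 2·6 + 5 —bump→ 2·7 + 5 = 19 —(−1)→ 18
18 —HB7→ 2·7 + 4 —bump→ 2·8 + 4 = 20 —(−1)→ 19
19 —HB8→ 2·8 + 3 —bump→ 2·9 + 3 = 21 —(−1)→ 20

19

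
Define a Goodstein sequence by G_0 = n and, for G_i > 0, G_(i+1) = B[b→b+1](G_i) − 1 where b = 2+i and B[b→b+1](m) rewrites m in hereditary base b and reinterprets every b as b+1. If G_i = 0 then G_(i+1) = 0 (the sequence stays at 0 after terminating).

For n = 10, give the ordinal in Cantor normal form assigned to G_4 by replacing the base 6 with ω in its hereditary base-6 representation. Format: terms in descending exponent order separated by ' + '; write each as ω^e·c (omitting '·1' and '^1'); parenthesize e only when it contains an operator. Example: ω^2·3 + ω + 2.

i=0: 10 = 2^(2 + 1) + 2 (b=2); 2→3: 3^(3 + 1) + 3 = 84; 84−1 = 83
i=1: 83 = 3^(3 + 1) + 2 (b=3); 3→4: 4^(4 + 1) + 2 = 1026; 1026−1 = 1025
i=2: 1025 = 4^(4 + 1) + 1 (b=4); 4→5: 5^(5 + 1) + 1 = 15626; 15626−1 = 15625
i=3: 15625 = 5^(5 + 1) (b=5); 5→6: 6^(6 + 1) = 279936; 279936−1 = 279935
i=4: 279935 = 5·6^6 + 5·6^5 + 5·6^4 + 5·6^3 + 5·6^2 + 5·6 + 5 (b=6); 6→7: 5·7^7 + 5·7^5 + 5·7^4 + 5·7^3 + 5·7^2 + 5·7 + 5 = 4215755; 4215755−1 = 4215754

ω^ω·5 + ω^5·5 + ω^4·5 + ω^3·5 + ω^2·5 + ω·5 + 5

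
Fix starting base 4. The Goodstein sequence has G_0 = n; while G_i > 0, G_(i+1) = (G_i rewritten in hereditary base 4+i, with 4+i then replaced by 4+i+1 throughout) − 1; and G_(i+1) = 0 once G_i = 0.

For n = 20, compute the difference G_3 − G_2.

[0] 20 ≡ 4^2 + 4 (base 4). Lift 5: 30. −1: 29.
[1] 29 ≡ 5^2 + 4 (base 5). Lift 6: 40. −1: 39.
[2] 39 ≡ 6^2 + 3 (base 6). Lift 7: 52. −1: 51.

12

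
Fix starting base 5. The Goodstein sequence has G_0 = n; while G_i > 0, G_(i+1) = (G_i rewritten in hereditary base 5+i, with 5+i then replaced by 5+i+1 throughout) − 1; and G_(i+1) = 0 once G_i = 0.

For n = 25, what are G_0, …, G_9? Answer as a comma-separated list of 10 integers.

25, 35, 39, 43, 47, 51, 55, 59, 62, 65

(0) 25|_5 = 5^2 ↦ 6^2|_6 = 36 ⇒ 35
(1) 35|_6 = 5·6 + 5 ↦ 5·7 + 5|_7 = 40 ⇒ 39
(2) 39|_7 = 5·7 + 4 ↦ 5·8 + 4|_8 = 44 ⇒ 43
(3) 43|_8 = 5·8 + 3 ↦ 5·9 + 3|_9 = 48 ⇒ 47
(4) 47|_9 = 5·9 + 2 ↦ 5·10 + 2|_10 = 52 ⇒ 51
(5) 51|_10 = 5·10 + 1 ↦ 5·11 + 1|_11 = 56 ⇒ 55
(6) 55|_11 = 5·11 ↦ 5·12|_12 = 60 ⇒ 59
(7) 59|_12 = 4·12 + 11 ↦ 4·13 + 11|_13 = 63 ⇒ 62
(8) 62|_13 = 4·13 + 10 ↦ 4·14 + 10|_14 = 66 ⇒ 65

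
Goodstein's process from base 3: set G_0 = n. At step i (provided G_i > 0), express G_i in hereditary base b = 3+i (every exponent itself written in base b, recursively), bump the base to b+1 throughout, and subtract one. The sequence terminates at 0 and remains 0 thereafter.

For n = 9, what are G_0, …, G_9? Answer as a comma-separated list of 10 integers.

9, 15, 17, 19, 21, 23, 24, 25, 26, 27

step 0: 9 = 3^2; sub 4 for 3: 4^2; = 16; G_1 = 16−1 = 15
step 1: 15 = 3·4 + 3; sub 5 for 4: 3·5 + 3; = 18; G_2 = 18−1 = 17
step 2: 17 = 3·5 + 2; sub 6 for 5: 3·6 + 2; = 20; G_3 = 20−1 = 19
step 3: 19 = 3·6 + 1; sub 7 for 6: 3·7 + 1; = 22; G_4 = 22−1 = 21
step 4: 21 = 3·7; sub 8 for 7: 3·8; = 24; G_5 = 24−1 = 23
step 5: 23 = 2·8 + 7; sub 9 for 8: 2·9 + 7; = 25; G_6 = 25−1 = 24
step 6: 24 = 2·9 + 6; sub 10 for 9: 2·10 + 6; = 26; G_7 = 26−1 = 25
step 7: 25 = 2·10 + 5; sub 11 for 10: 2·11 + 5; = 27; G_8 = 27−1 = 26
step 8: 26 = 2·11 + 4; sub 12 for 11: 2·12 + 4; = 28; G_9 = 28−1 = 27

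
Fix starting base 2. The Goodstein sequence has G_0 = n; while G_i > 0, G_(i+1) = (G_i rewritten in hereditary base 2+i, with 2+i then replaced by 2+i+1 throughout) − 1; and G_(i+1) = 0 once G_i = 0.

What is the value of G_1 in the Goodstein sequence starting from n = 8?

8 —HB2→ 2^(2 + 1) —bump→ 3^(3 + 1) = 81 —(−1)→ 80
80 —HB3→ 2·3^3 + 2·3^2 + 2·3 + 2 —bump→ 2·4^4 + 2·4^2 + 2·4 + 2 = 554 —(−1)→ 553

80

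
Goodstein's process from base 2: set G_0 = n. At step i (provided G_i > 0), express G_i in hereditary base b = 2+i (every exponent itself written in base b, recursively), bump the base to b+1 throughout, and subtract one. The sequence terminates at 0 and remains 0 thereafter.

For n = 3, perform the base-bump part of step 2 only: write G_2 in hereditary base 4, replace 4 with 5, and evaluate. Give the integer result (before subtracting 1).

3

i=0: 3 = 2 + 1 (b=2); 2→3: 3 + 1 = 4; 4−1 = 3
i=1: 3 = 3 (b=3); 3→4: 4 = 4; 4−1 = 3
i=2: 3 = 3 (b=4); 4→5: 3 = 3; 3−1 = 2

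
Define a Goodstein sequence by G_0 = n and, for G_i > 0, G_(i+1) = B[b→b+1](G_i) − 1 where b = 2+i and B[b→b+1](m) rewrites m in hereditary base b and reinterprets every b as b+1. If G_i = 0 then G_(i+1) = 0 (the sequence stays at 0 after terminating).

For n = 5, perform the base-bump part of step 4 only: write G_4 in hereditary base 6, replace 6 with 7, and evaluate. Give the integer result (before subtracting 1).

1198

G_0=5  [base 2] 2^2 + 1  →[2↦3]→  3^3 + 1 = 28  −1 ⇒ G_1=27
G_1=27  [base 3] 3^3  →[3↦4]→  4^4 = 256  −1 ⇒ G_2=255
G_2=255  [base 4] 3·4^3 + 3·4^2 + 3·4 + 3  →[4↦5]→  3·5^3 + 3·5^2 + 3·5 + 3 = 468  −1 ⇒ G_3=467
G_3=467  [base 5] 3·5^3 + 3·5^2 + 3·5 + 2  →[5↦6]→  3·6^3 + 3·6^2 + 3·6 + 2 = 776  −1 ⇒ G_4=775
G_4=775  [base 6] 3·6^3 + 3·6^2 + 3·6 + 1  →[6↦7]→  3·7^3 + 3·7^2 + 3·7 + 1 = 1198  −1 ⇒ G_5=1197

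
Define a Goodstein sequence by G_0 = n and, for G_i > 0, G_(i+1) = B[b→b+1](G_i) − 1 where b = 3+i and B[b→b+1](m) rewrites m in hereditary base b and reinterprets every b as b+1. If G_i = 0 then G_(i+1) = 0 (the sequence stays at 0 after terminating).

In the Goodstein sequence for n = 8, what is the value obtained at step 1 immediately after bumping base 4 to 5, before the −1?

i=0: 8 = 2·3 + 2 (b=3); 3→4: 2·4 + 2 = 10; 10−1 = 9
i=1: 9 = 2·4 + 1 (b=4); 4→5: 2·5 + 1 = 11; 11−1 = 10

11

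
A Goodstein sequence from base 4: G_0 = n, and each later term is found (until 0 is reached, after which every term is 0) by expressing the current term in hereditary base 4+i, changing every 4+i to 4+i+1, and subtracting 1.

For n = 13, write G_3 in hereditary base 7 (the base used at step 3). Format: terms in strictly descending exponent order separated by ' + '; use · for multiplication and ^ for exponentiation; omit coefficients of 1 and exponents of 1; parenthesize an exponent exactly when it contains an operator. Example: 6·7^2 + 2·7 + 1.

2·7 + 4

G_0 = 13. HB_4(13) = 3·4 + 1. Bump = 16. G_1 = 15.
G_1 = 15. HB_5(15) = 3·5. Bump = 18. G_2 = 17.
G_2 = 17. HB_6(17) = 2·6 + 5. Bump = 19. G_3 = 18.
G_3 = 18. HB_7(18) = 2·7 + 4. Bump = 20. G_4 = 19.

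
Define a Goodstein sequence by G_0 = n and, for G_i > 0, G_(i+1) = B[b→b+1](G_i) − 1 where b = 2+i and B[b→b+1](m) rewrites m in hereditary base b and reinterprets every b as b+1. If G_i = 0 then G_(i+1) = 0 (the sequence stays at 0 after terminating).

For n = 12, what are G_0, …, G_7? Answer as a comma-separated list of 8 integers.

(0) 12|_2 = 2^(2 + 1) + 2^2 ↦ 3^(3 + 1) + 3^3|_3 = 108 ⇒ 107
(1) 107|_3 = 3^(3 + 1) + 2·3^2 + 2·3 + 2 ↦ 4^(4 + 1) + 2·4^2 + 2·4 + 2|_4 = 1066 ⇒ 1065
(2) 1065|_4 = 4^(4 + 1) + 2·4^2 + 2·4 + 1 ↦ 5^(5 + 1) + 2·5^2 + 2·5 + 1|_5 = 15686 ⇒ 15685
(3) 15685|_5 = 5^(5 + 1) + 2·5^2 + 2·5 ↦ 6^(6 + 1) + 2·6^2 + 2·6|_6 = 280020 ⇒ 280019
(4) 280019|_6 = 6^(6 + 1) + 2·6^2 + 6 + 5 ↦ 7^(7 + 1) + 2·7^2 + 7 + 5|_7 = 5764911 ⇒ 5764910
(5) 5764910|_7 = 7^(7 + 1) + 2·7^2 + 7 + 4 ↦ 8^(8 + 1) + 2·8^2 + 8 + 4|_8 = 134217868 ⇒ 134217867
(6) 134217867|_8 = 8^(8 + 1) + 2·8^2 + 8 + 3 ↦ 9^(9 + 1) + 2·9^2 + 9 + 3|_9 = 3486784575 ⇒ 3486784574

12, 107, 1065, 15685, 280019, 5764910, 134217867, 3486784574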